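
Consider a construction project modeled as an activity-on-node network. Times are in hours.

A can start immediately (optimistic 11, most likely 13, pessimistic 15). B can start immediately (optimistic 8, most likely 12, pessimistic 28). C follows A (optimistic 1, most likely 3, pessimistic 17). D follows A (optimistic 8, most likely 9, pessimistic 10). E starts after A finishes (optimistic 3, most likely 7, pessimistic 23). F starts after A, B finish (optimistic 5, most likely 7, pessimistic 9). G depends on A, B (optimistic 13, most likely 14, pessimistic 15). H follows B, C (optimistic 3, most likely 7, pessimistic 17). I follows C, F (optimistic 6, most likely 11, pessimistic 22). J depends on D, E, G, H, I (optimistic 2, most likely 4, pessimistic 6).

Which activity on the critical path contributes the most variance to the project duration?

B

te_A = (11 + 4·13 + 15)/6 = 78/6 = 13; σ²_A = ((15−11)/6)² = 0.444
te_B = (8 + 4·12 + 28)/6 = 84/6 = 14; σ²_B = ((28−8)/6)² = 11.111
te_C = (1 + 4·3 + 17)/6 = 30/6 = 5; σ²_C = ((17−1)/6)² = 7.111
te_D = (8 + 4·9 + 10)/6 = 54/6 = 9; σ²_D = ((10−8)/6)² = 0.111
te_E = (3 + 4·7 + 23)/6 = 54/6 = 9; σ²_E = ((23−3)/6)² = 11.111
te_F = (5 + 4·7 + 9)/6 = 42/6 = 7; σ²_F = ((9−5)/6)² = 0.444
te_G = (13 + 4·14 + 15)/6 = 84/6 = 14; σ²_G = ((15−13)/6)² = 0.111
te_H = (3 + 4·7 + 17)/6 = 48/6 = 8; σ²_H = ((17−3)/6)² = 5.444
te_I = (6 + 4·11 + 22)/6 = 72/6 = 12; σ²_I = ((22−6)/6)² = 7.111
te_J = (2 + 4·4 + 6)/6 = 24/6 = 4; σ²_J = ((6−2)/6)² = 0.444

Forward pass:
ES_A = 0; EF_A = 13
ES_B = 0; EF_B = 14
ES_C = 13; EF_C = 13+5 = 18
ES_D = 13; EF_D = 13+9 = 22
ES_E = 13; EF_E = 13+9 = 22
ES_F = max(EF_A=13, EF_B=14) = 14; EF_F = 14+7 = 21
ES_G = max(EF_A=13, EF_B=14) = 14; EF_G = 14+14 = 28
ES_H = max(EF_B=14, EF_C=18) = 18; EF_H = 18+8 = 26
ES_I = max(EF_C=18, EF_F=21) = 21; EF_I = 21+12 = 33
ES_J = max(EF_D=22, EF_E=22, EF_G=28, EF_H=26, EF_I=33) = 33; EF_J = 33+4 = 37
Expected project duration μ = 37 hours. Critical path: B → F → I → J.

Variances on critical path: σ²_B=11.111, σ²_F=0.444, σ²_I=7.111, σ²_J=0.444.
Largest is σ²_B = 11.111.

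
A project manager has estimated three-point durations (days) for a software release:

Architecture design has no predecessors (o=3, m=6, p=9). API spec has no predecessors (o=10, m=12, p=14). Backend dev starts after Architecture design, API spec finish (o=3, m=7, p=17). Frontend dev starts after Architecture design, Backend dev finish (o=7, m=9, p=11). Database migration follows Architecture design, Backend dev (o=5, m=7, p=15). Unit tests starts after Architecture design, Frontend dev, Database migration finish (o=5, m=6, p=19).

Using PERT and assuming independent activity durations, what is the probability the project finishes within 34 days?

te_Architecture design = (3 + 4·6 + 9)/6 = 36/6 = 6; σ²_Architecture design = ((9−3)/6)² = 1.000
te_API spec = (10 + 4·12 + 14)/6 = 72/6 = 12; σ²_API spec = ((14−10)/6)² = 0.444
te_Backend dev = (3 + 4·7 + 17)/6 = 48/6 = 8; σ²_Backend dev = ((17−3)/6)² = 5.444
te_Frontend dev = (7 + 4·9 + 11)/6 = 54/6 = 9; σ²_Frontend dev = ((11−7)/6)² = 0.444
te_Database migration = (5 + 4·7 + 15)/6 = 48/6 = 8; σ²_Database migration = ((15−5)/6)² = 2.778
te_Unit tests = (5 + 4·6 + 19)/6 = 48/6 = 8; σ²_Unit tests = ((19−5)/6)² = 5.444

Forward pass:
ES_Architecture design = 0; EF_Architecture design = 6
ES_API spec = 0; EF_API spec = 12
ES_Backend dev = max(EF_Architecture design=6, EF_API spec=12) = 12; EF_Backend dev = 12+8 = 20
ES_Frontend dev = max(EF_Architecture design=6, EF_Backend dev=20) = 20; EF_Frontend dev = 20+9 = 29
ES_Database migration = max(EF_Architecture design=6, EF_Backend dev=20) = 20; EF_Database migration = 20+8 = 28
ES_Unit tests = max(EF_Architecture design=6, EF_Frontend dev=29, EF_Database migration=28) = 29; EF_Unit tests = 29+8 = 37
Expected project duration μ = 37 days. Critical path: API spec → Backend dev → Frontend dev → Unit tests.

Variance along critical path = 0.444 + 5.444 + 0.444 + 5.444 = 11.778; σ = √11.778 = 3.432 days.
Z = (34 − 37) / 3.432 = -0.874
P(T ≤ 34) = Φ(-0.874) ≈ 0.191

0.191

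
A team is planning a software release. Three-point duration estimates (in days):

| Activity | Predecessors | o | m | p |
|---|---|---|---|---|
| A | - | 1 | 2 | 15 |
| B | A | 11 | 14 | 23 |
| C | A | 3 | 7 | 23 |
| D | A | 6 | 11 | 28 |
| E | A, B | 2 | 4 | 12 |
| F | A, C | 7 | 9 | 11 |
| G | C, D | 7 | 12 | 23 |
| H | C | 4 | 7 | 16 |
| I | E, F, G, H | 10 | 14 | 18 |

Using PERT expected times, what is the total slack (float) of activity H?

9 days

te_A = (1 + 4·2 + 15)/6 = 24/6 = 4
te_B = (11 + 4·14 + 23)/6 = 90/6 = 15
te_C = (3 + 4·7 + 23)/6 = 54/6 = 9
te_D = (6 + 4·11 + 28)/6 = 78/6 = 13
te_E = (2 + 4·4 + 12)/6 = 30/6 = 5
te_F = (7 + 4·9 + 11)/6 = 54/6 = 9
te_G = (7 + 4·12 + 23)/6 = 78/6 = 13
te_H = (4 + 4·7 + 16)/6 = 48/6 = 8
te_I = (10 + 4·14 + 18)/6 = 84/6 = 14

Forward pass:
ES_A = 0; EF_A = 4
ES_B = 4; EF_B = 4+15 = 19
ES_C = 4; EF_C = 4+9 = 13
ES_D = 4; EF_D = 4+13 = 17
ES_E = max(EF_A=4, EF_B=19) = 19; EF_E = 19+5 = 24
ES_F = max(EF_A=4, EF_C=13) = 13; EF_F = 13+9 = 22
ES_G = max(EF_C=13, EF_D=17) = 17; EF_G = 17+13 = 30
ES_H = 13; EF_H = 13+8 = 21
ES_I = max(EF_E=24, EF_F=22, EF_G=30, EF_H=21) = 30; EF_I = 30+14 = 44
Expected project duration μ = 44 days. Critical path: A → D → G → I.

Backward pass:
LF_I = 44; LS_I = 44−14 = 30
LF_H = LS_I = 30; LS_H = 30−8 = 22
LF_G = LS_I = 30; LS_G = 30−13 = 17
LF_F = LS_I = 30; LS_F = 30−9 = 21
LF_E = LS_I = 30; LS_E = 30−5 = 25
LF_D = LS_G = 17; LS_D = 17−13 = 4
LF_C = min(LS_F=21, LS_G=17, LS_H=22) = 17; LS_C = 17−9 = 8
LF_B = LS_E = 25; LS_B = 25−15 = 10
LF_A = min(LS_B=10, LS_C=8, LS_D=4, LS_E=25, LS_F=21) = 4; LS_A = 4−4 = 0
Slack_H = LS_H − ES_H = 22 − 13 = 9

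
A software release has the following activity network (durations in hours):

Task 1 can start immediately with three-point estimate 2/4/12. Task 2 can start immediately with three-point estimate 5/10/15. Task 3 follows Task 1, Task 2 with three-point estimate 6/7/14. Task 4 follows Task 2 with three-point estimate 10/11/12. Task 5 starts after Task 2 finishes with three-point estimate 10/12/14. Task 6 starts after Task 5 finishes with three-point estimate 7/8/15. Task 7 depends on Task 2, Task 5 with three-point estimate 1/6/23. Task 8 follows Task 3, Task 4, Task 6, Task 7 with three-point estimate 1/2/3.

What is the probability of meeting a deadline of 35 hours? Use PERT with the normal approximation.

te_Task 1 = (2 + 4·4 + 12)/6 = 30/6 = 5; σ²_Task 1 = ((12−2)/6)² = 2.778
te_Task 2 = (5 + 4·10 + 15)/6 = 60/6 = 10; σ²_Task 2 = ((15−5)/6)² = 2.778
te_Task 3 = (6 + 4·7 + 14)/6 = 48/6 = 8; σ²_Task 3 = ((14−6)/6)² = 1.778
te_Task 4 = (10 + 4·11 + 12)/6 = 66/6 = 11; σ²_Task 4 = ((12−10)/6)² = 0.111
te_Task 5 = (10 + 4·12 + 14)/6 = 72/6 = 12; σ²_Task 5 = ((14−10)/6)² = 0.444
te_Task 6 = (7 + 4·8 + 15)/6 = 54/6 = 9; σ²_Task 6 = ((15−7)/6)² = 1.778
te_Task 7 = (1 + 4·6 + 23)/6 = 48/6 = 8; σ²_Task 7 = ((23−1)/6)² = 13.444
te_Task 8 = (1 + 4·2 + 3)/6 = 12/6 = 2; σ²_Task 8 = ((3−1)/6)² = 0.111

Forward pass:
ES_Task 1 = 0; EF_Task 1 = 5
ES_Task 2 = 0; EF_Task 2 = 10
ES_Task 3 = max(EF_Task 1=5, EF_Task 2=10) = 10; EF_Task 3 = 10+8 = 18
ES_Task 4 = 10; EF_Task 4 = 10+11 = 21
ES_Task 5 = 10; EF_Task 5 = 10+12 = 22
ES_Task 6 = 22; EF_Task 6 = 22+9 = 31
ES_Task 7 = max(EF_Task 2=10, EF_Task 5=22) = 22; EF_Task 7 = 22+8 = 30
ES_Task 8 = max(EF_Task 3=18, EF_Task 4=21, EF_Task 6=31, EF_Task 7=30) = 31; EF_Task 8 = 31+2 = 33
Expected project duration μ = 33 hours. Critical path: Task 2 → Task 5 → Task 6 → Task 8.

Variance along critical path = 2.778 + 0.444 + 1.778 + 0.111 = 5.111; σ = √5.111 = 2.261 hours.
Z = (35 − 33) / 2.261 = 0.885
P(T ≤ 35) = Φ(0.885) ≈ 0.812

0.812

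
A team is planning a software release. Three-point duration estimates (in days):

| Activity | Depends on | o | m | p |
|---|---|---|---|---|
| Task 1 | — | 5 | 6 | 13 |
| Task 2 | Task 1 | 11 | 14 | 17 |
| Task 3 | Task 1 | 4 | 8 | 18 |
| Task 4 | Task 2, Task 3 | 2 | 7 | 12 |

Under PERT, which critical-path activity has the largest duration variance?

Task 4

te_Task 1 = (5 + 4·6 + 13)/6 = 42/6 = 7; σ²_Task 1 = ((13−5)/6)² = 1.778
te_Task 2 = (11 + 4·14 + 17)/6 = 84/6 = 14; σ²_Task 2 = ((17−11)/6)² = 1.000
te_Task 3 = (4 + 4·8 + 18)/6 = 54/6 = 9; σ²_Task 3 = ((18−4)/6)² = 5.444
te_Task 4 = (2 + 4·7 + 12)/6 = 42/6 = 7; σ²_Task 4 = ((12−2)/6)² = 2.778

Forward pass:
ES_Task 1 = 0; EF_Task 1 = 7
ES_Task 2 = 7; EF_Task 2 = 7+14 = 21
ES_Task 3 = 7; EF_Task 3 = 7+9 = 16
ES_Task 4 = max(EF_Task 2=21, EF_Task 3=16) = 21; EF_Task 4 = 21+7 = 28
Expected project duration μ = 28 days. Critical path: Task 1 → Task 2 → Task 4.

Variances on critical path: σ²_Task 1=1.778, σ²_Task 2=1.000, σ²_Task 4=2.778.
Largest is σ²_Task 4 = 2.778.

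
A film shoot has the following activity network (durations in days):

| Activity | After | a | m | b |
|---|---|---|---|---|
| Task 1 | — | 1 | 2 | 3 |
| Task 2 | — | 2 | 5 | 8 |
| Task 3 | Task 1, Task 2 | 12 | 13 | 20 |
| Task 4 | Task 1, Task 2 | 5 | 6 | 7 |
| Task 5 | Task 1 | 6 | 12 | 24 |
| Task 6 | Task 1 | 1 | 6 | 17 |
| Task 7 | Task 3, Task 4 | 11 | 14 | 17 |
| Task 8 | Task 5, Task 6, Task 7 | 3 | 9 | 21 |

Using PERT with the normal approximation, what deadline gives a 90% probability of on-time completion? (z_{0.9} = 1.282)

te_Task 1 = (1 + 4·2 + 3)/6 = 12/6 = 2; σ²_Task 1 = ((3−1)/6)² = 0.111
te_Task 2 = (2 + 4·5 + 8)/6 = 30/6 = 5; σ²_Task 2 = ((8−2)/6)² = 1.000
te_Task 3 = (12 + 4·13 + 20)/6 = 84/6 = 14; σ²_Task 3 = ((20−12)/6)² = 1.778
te_Task 4 = (5 + 4·6 + 7)/6 = 36/6 = 6; σ²_Task 4 = ((7−5)/6)² = 0.111
te_Task 5 = (6 + 4·12 + 24)/6 = 78/6 = 13; σ²_Task 5 = ((24−6)/6)² = 9.000
te_Task 6 = (1 + 4·6 + 17)/6 = 42/6 = 7; σ²_Task 6 = ((17−1)/6)² = 7.111
te_Task 7 = (11 + 4·14 + 17)/6 = 84/6 = 14; σ²_Task 7 = ((17−11)/6)² = 1.000
te_Task 8 = (3 + 4·9 + 21)/6 = 60/6 = 10; σ²_Task 8 = ((21−3)/6)² = 9.000

Forward pass:
ES_Task 1 = 0; EF_Task 1 = 2
ES_Task 2 = 0; EF_Task 2 = 5
ES_Task 3 = max(EF_Task 1=2, EF_Task 2=5) = 5; EF_Task 3 = 5+14 = 19
ES_Task 4 = max(EF_Task 1=2, EF_Task 2=5) = 5; EF_Task 4 = 5+6 = 11
ES_Task 5 = 2; EF_Task 5 = 2+13 = 15
ES_Task 6 = 2; EF_Task 6 = 2+7 = 9
ES_Task 7 = max(EF_Task 3=19, EF_Task 4=11) = 19; EF_Task 7 = 19+14 = 33
ES_Task 8 = max(EF_Task 5=15, EF_Task 6=9, EF_Task 7=33) = 33; EF_Task 8 = 33+10 = 43
Expected project duration μ = 43 days. Critical path: Task 2 → Task 3 → Task 7 → Task 8.

Variance along critical path = 1.000 + 1.778 + 1.000 + 9.000 = 12.778; σ = 3.575 days.
D = μ + z·σ = 43 + 1.282·3.575 = 47.6 days

47.6 days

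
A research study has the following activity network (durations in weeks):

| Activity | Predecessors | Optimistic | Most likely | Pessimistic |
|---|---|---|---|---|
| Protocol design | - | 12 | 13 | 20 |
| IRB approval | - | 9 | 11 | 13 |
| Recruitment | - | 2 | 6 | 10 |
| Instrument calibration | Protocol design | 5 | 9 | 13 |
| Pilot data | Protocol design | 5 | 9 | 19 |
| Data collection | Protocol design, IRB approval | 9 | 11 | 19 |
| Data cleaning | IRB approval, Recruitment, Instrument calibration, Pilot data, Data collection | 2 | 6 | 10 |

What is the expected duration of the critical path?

te_Protocol design = (12 + 4·13 + 20)/6 = 84/6 = 14
te_IRB approval = (9 + 4·11 + 13)/6 = 66/6 = 11
te_Recruitment = (2 + 4·6 + 10)/6 = 36/6 = 6
te_Instrument calibration = (5 + 4·9 + 13)/6 = 54/6 = 9
te_Pilot data = (5 + 4·9 + 19)/6 = 60/6 = 10
te_Data collection = (9 + 4·11 + 19)/6 = 72/6 = 12
te_Data cleaning = (2 + 4·6 + 10)/6 = 36/6 = 6

Forward pass:
ES_Protocol design = 0; EF_Protocol design = 14
ES_IRB approval = 0; EF_IRB approval = 11
ES_Recruitment = 0; EF_Recruitment = 6
ES_Instrument calibration = 14; EF_Instrument calibration = 14+9 = 23
ES_Pilot data = 14; EF_Pilot data = 14+10 = 24
ES_Data collection = max(EF_Protocol design=14, EF_IRB approval=11) = 14; EF_Data collection = 14+12 = 26
ES_Data cleaning = max(EF_IRB approval=11, EF_Recruitment=6, EF_Instrument calibration=23, EF_Pilot data=24, EF_Data collection=26) = 26; EF_Data cleaning = 26+6 = 32
Expected project duration μ = 32 weeks. Critical path: Protocol design → Data collection → Data cleaning.

32 weeks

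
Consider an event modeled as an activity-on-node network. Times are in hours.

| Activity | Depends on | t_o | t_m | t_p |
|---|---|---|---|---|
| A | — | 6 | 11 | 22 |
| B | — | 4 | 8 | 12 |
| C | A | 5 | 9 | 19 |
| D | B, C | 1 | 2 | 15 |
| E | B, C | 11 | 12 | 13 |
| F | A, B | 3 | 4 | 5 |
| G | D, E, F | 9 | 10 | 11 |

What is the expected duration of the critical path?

44 hours

te_A = (6 + 4·11 + 22)/6 = 72/6 = 12
te_B = (4 + 4·8 + 12)/6 = 48/6 = 8
te_C = (5 + 4·9 + 19)/6 = 60/6 = 10
te_D = (1 + 4·2 + 15)/6 = 24/6 = 4
te_E = (11 + 4·12 + 13)/6 = 72/6 = 12
te_F = (3 + 4·4 + 5)/6 = 24/6 = 4
te_G = (9 + 4·10 + 11)/6 = 60/6 = 10

Forward pass:
ES_A = 0; EF_A = 12
ES_B = 0; EF_B = 8
ES_C = 12; EF_C = 12+10 = 22
ES_D = max(EF_B=8, EF_C=22) = 22; EF_D = 22+4 = 26
ES_E = max(EF_B=8, EF_C=22) = 22; EF_E = 22+12 = 34
ES_F = max(EF_A=12, EF_B=8) = 12; EF_F = 12+4 = 16
ES_G = max(EF_D=26, EF_E=34, EF_F=16) = 34; EF_G = 34+10 = 44
Expected project duration μ = 44 hours. Critical path: A → C → E → G.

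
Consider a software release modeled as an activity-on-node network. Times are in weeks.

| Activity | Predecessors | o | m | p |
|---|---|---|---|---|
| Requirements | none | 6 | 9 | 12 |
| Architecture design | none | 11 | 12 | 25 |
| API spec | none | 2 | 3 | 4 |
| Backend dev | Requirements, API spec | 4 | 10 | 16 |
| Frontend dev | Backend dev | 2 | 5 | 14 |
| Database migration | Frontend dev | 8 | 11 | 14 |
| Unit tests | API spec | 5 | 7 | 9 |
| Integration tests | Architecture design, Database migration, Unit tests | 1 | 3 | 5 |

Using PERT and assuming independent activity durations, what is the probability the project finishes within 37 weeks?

te_Requirements = (6 + 4·9 + 12)/6 = 54/6 = 9; σ²_Requirements = ((12−6)/6)² = 1.000
te_Architecture design = (11 + 4·12 + 25)/6 = 84/6 = 14; σ²_Architecture design = ((25−11)/6)² = 5.444
te_API spec = (2 + 4·3 + 4)/6 = 18/6 = 3; σ²_API spec = ((4−2)/6)² = 0.111
te_Backend dev = (4 + 4·10 + 16)/6 = 60/6 = 10; σ²_Backend dev = ((16−4)/6)² = 4.000
te_Frontend dev = (2 + 4·5 + 14)/6 = 36/6 = 6; σ²_Frontend dev = ((14−2)/6)² = 4.000
te_Database migration = (8 + 4·11 + 14)/6 = 66/6 = 11; σ²_Database migration = ((14−8)/6)² = 1.000
te_Unit tests = (5 + 4·7 + 9)/6 = 42/6 = 7; σ²_Unit tests = ((9−5)/6)² = 0.444
te_Integration tests = (1 + 4·3 + 5)/6 = 18/6 = 3; σ²_Integration tests = ((5−1)/6)² = 0.444

Forward pass:
ES_Requirements = 0; EF_Requirements = 9
ES_Architecture design = 0; EF_Architecture design = 14
ES_API spec = 0; EF_API spec = 3
ES_Backend dev = max(EF_Requirements=9, EF_API spec=3) = 9; EF_Backend dev = 9+10 = 19
ES_Frontend dev = 19; EF_Frontend dev = 19+6 = 25
ES_Database migration = 25; EF_Database migration = 25+11 = 36
ES_Unit tests = 3; EF_Unit tests = 3+7 = 10
ES_Integration tests = max(EF_Architecture design=14, EF_Database migration=36, EF_Unit tests=10) = 36; EF_Integration tests = 36+3 = 39
Expected project duration μ = 39 weeks. Critical path: Requirements → Backend dev → Frontend dev → Database migration → Integration tests.

Variance along critical path = 1.000 + 4.000 + 4.000 + 1.000 + 0.444 = 10.444; σ = √10.444 = 3.232 weeks.
Z = (37 − 39) / 3.232 = -0.619
P(T ≤ 37) = Φ(-0.619) ≈ 0.268

0.268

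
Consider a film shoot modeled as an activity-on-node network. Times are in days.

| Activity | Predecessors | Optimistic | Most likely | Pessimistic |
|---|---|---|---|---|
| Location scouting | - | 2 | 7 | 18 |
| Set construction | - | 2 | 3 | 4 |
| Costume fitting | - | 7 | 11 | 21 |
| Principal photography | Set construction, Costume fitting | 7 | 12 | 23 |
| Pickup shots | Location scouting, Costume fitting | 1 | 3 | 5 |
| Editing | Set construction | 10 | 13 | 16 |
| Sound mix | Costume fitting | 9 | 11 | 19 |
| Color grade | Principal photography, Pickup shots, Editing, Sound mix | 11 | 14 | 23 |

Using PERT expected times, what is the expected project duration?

40 days

te_Location scouting = (2 + 4·7 + 18)/6 = 48/6 = 8
te_Set construction = (2 + 4·3 + 4)/6 = 18/6 = 3
te_Costume fitting = (7 + 4·11 + 21)/6 = 72/6 = 12
te_Principal photography = (7 + 4·12 + 23)/6 = 78/6 = 13
te_Pickup shots = (1 + 4·3 + 5)/6 = 18/6 = 3
te_Editing = (10 + 4·13 + 16)/6 = 78/6 = 13
te_Sound mix = (9 + 4·11 + 19)/6 = 72/6 = 12
te_Color grade = (11 + 4·14 + 23)/6 = 90/6 = 15

Forward pass:
ES_Location scouting = 0; EF_Location scouting = 8
ES_Set construction = 0; EF_Set construction = 3
ES_Costume fitting = 0; EF_Costume fitting = 12
ES_Principal photography = max(EF_Set construction=3, EF_Costume fitting=12) = 12; EF_Principal photography = 12+13 = 25
ES_Pickup shots = max(EF_Location scouting=8, EF_Costume fitting=12) = 12; EF_Pickup shots = 12+3 = 15
ES_Editing = 3; EF_Editing = 3+13 = 16
ES_Sound mix = 12; EF_Sound mix = 12+12 = 24
ES_Color grade = max(EF_Principal photography=25, EF_Pickup shots=15, EF_Editing=16, EF_Sound mix=24) = 25; EF_Color grade = 25+15 = 40
Expected project duration μ = 40 days. Critical path: Costume fitting → Principal photography → Color grade.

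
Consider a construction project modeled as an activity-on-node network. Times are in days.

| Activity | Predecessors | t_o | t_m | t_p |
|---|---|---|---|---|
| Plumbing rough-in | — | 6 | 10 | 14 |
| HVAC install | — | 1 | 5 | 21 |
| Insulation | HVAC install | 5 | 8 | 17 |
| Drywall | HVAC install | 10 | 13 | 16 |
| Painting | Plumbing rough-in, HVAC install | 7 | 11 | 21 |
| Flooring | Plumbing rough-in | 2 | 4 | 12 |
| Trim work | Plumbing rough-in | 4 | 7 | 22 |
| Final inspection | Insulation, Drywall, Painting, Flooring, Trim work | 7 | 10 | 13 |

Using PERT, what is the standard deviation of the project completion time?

2.87 days

te_Plumbing rough-in = (6 + 4·10 + 14)/6 = 60/6 = 10; σ²_Plumbing rough-in = ((14−6)/6)² = 1.778
te_HVAC install = (1 + 4·5 + 21)/6 = 42/6 = 7; σ²_HVAC install = ((21−1)/6)² = 11.111
te_Insulation = (5 + 4·8 + 17)/6 = 54/6 = 9; σ²_Insulation = ((17−5)/6)² = 4.000
te_Drywall = (10 + 4·13 + 16)/6 = 78/6 = 13; σ²_Drywall = ((16−10)/6)² = 1.000
te_Painting = (7 + 4·11 + 21)/6 = 72/6 = 12; σ²_Painting = ((21−7)/6)² = 5.444
te_Flooring = (2 + 4·4 + 12)/6 = 30/6 = 5; σ²_Flooring = ((12−2)/6)² = 2.778
te_Trim work = (4 + 4·7 + 22)/6 = 54/6 = 9; σ²_Trim work = ((22−4)/6)² = 9.000
te_Final inspection = (7 + 4·10 + 13)/6 = 60/6 = 10; σ²_Final inspection = ((13−7)/6)² = 1.000

Forward pass:
ES_Plumbing rough-in = 0; EF_Plumbing rough-in = 10
ES_HVAC install = 0; EF_HVAC install = 7
ES_Insulation = 7; EF_Insulation = 7+9 = 16
ES_Drywall = 7; EF_Drywall = 7+13 = 20
ES_Painting = max(EF_Plumbing rough-in=10, EF_HVAC install=7) = 10; EF_Painting = 10+12 = 22
ES_Flooring = 10; EF_Flooring = 10+5 = 15
ES_Trim work = 10; EF_Trim work = 10+9 = 19
ES_Final inspection = max(EF_Insulation=16, EF_Drywall=20, EF_Painting=22, EF_Flooring=15, EF_Trim work=19) = 22; EF_Final inspection = 22+10 = 32
Expected project duration μ = 32 days. Critical path: Plumbing rough-in → Painting → Final inspection.

Variance along critical path = 1.778 + 5.444 + 1.000 = 8.222
σ = √8.222 = 2.867 days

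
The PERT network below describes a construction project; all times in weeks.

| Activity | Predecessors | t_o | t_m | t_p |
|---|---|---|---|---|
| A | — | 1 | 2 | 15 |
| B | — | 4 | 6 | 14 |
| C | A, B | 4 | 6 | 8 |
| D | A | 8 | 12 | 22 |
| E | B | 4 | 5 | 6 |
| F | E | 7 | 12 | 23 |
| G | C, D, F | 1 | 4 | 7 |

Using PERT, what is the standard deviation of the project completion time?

te_A = (1 + 4·2 + 15)/6 = 24/6 = 4; σ²_A = ((15−1)/6)² = 5.444
te_B = (4 + 4·6 + 14)/6 = 42/6 = 7; σ²_B = ((14−4)/6)² = 2.778
te_C = (4 + 4·6 + 8)/6 = 36/6 = 6; σ²_C = ((8−4)/6)² = 0.444
te_D = (8 + 4·12 + 22)/6 = 78/6 = 13; σ²_D = ((22−8)/6)² = 5.444
te_E = (4 + 4·5 + 6)/6 = 30/6 = 5; σ²_E = ((6−4)/6)² = 0.111
te_F = (7 + 4·12 + 23)/6 = 78/6 = 13; σ²_F = ((23−7)/6)² = 7.111
te_G = (1 + 4·4 + 7)/6 = 24/6 = 4; σ²_G = ((7−1)/6)² = 1.000

Forward pass:
ES_A = 0; EF_A = 4
ES_B = 0; EF_B = 7
ES_C = max(EF_A=4, EF_B=7) = 7; EF_C = 7+6 = 13
ES_D = 4; EF_D = 4+13 = 17
ES_E = 7; EF_E = 7+5 = 12
ES_F = 12; EF_F = 12+13 = 25
ES_G = max(EF_C=13, EF_D=17, EF_F=25) = 25; EF_G = 25+4 = 29
Expected project duration μ = 29 weeks. Critical path: B → E → F → G.

Variance along critical path = 2.778 + 0.111 + 7.111 + 1.000 = 11.000
σ = √11.000 = 3.317 weeks

3.32 weeks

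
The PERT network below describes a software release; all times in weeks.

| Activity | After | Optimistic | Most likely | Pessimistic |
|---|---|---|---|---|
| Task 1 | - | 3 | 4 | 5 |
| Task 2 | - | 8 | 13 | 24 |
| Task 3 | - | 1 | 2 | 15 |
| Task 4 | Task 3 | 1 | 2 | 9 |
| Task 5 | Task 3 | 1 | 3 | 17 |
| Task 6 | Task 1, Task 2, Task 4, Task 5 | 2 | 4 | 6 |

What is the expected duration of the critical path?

te_Task 1 = (3 + 4·4 + 5)/6 = 24/6 = 4
te_Task 2 = (8 + 4·13 + 24)/6 = 84/6 = 14
te_Task 3 = (1 + 4·2 + 15)/6 = 24/6 = 4
te_Task 4 = (1 + 4·2 + 9)/6 = 18/6 = 3
te_Task 5 = (1 + 4·3 + 17)/6 = 30/6 = 5
te_Task 6 = (2 + 4·4 + 6)/6 = 24/6 = 4

Forward pass:
ES_Task 1 = 0; EF_Task 1 = 4
ES_Task 2 = 0; EF_Task 2 = 14
ES_Task 3 = 0; EF_Task 3 = 4
ES_Task 4 = 4; EF_Task 4 = 4+3 = 7
ES_Task 5 = 4; EF_Task 5 = 4+5 = 9
ES_Task 6 = max(EF_Task 1=4, EF_Task 2=14, EF_Task 4=7, EF_Task 5=9) = 14; EF_Task 6 = 14+4 = 18
Expected project duration μ = 18 weeks. Critical path: Task 2 → Task 6.

18 weeks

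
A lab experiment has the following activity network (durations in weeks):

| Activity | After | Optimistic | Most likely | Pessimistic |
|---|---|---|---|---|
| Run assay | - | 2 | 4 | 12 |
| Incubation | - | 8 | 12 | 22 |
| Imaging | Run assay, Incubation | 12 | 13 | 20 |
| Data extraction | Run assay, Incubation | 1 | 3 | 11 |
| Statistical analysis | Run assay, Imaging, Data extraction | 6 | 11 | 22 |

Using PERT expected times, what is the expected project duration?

te_Run assay = (2 + 4·4 + 12)/6 = 30/6 = 5
te_Incubation = (8 + 4·12 + 22)/6 = 78/6 = 13
te_Imaging = (12 + 4·13 + 20)/6 = 84/6 = 14
te_Data extraction = (1 + 4·3 + 11)/6 = 24/6 = 4
te_Statistical analysis = (6 + 4·11 + 22)/6 = 72/6 = 12

Forward pass:
ES_Run assay = 0; EF_Run assay = 5
ES_Incubation = 0; EF_Incubation = 13
ES_Imaging = max(EF_Run assay=5, EF_Incubation=13) = 13; EF_Imaging = 13+14 = 27
ES_Data extraction = max(EF_Run assay=5, EF_Incubation=13) = 13; EF_Data extraction = 13+4 = 17
ES_Statistical analysis = max(EF_Run assay=5, EF_Imaging=27, EF_Data extraction=17) = 27; EF_Statistical analysis = 27+12 = 39
Expected project duration μ = 39 weeks. Critical path: Incubation → Imaging → Statistical analysis.

39 weeks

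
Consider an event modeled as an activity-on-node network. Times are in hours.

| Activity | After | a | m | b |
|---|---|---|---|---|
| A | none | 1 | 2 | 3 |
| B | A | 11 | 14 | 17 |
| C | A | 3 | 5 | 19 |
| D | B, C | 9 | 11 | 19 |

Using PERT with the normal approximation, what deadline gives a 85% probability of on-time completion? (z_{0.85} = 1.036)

te_A = (1 + 4·2 + 3)/6 = 12/6 = 2; σ²_A = ((3−1)/6)² = 0.111
te_B = (11 + 4·14 + 17)/6 = 84/6 = 14; σ²_B = ((17−11)/6)² = 1.000
te_C = (3 + 4·5 + 19)/6 = 42/6 = 7; σ²_C = ((19−3)/6)² = 7.111
te_D = (9 + 4·11 + 19)/6 = 72/6 = 12; σ²_D = ((19−9)/6)² = 2.778

Forward pass:
ES_A = 0; EF_A = 2
ES_B = 2; EF_B = 2+14 = 16
ES_C = 2; EF_C = 2+7 = 9
ES_D = max(EF_B=16, EF_C=9) = 16; EF_D = 16+12 = 28
Expected project duration μ = 28 hours. Critical path: A → B → D.

Variance along critical path = 0.111 + 1.000 + 2.778 = 3.889; σ = 1.972 hours.
D = μ + z·σ = 28 + 1.036·1.972 = 30.0 hours

30.0 hours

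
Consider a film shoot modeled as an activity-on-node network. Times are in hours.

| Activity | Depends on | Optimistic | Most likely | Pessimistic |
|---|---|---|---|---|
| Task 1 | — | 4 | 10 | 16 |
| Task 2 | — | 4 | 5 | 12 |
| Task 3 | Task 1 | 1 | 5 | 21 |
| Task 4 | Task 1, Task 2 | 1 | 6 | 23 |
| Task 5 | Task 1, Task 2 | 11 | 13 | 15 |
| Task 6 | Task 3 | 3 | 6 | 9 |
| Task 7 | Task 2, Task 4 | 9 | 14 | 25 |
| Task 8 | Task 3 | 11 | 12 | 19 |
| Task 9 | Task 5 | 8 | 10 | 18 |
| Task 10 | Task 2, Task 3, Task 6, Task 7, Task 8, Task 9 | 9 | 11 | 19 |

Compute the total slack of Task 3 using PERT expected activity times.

te_Task 1 = (4 + 4·10 + 16)/6 = 60/6 = 10
te_Task 2 = (4 + 4·5 + 12)/6 = 36/6 = 6
te_Task 3 = (1 + 4·5 + 21)/6 = 42/6 = 7
te_Task 4 = (1 + 4·6 + 23)/6 = 48/6 = 8
te_Task 5 = (11 + 4·13 + 15)/6 = 78/6 = 13
te_Task 6 = (3 + 4·6 + 9)/6 = 36/6 = 6
te_Task 7 = (9 + 4·14 + 25)/6 = 90/6 = 15
te_Task 8 = (11 + 4·12 + 19)/6 = 78/6 = 13
te_Task 9 = (8 + 4·10 + 18)/6 = 66/6 = 11
te_Task 10 = (9 + 4·11 + 19)/6 = 72/6 = 12

Forward pass:
ES_Task 1 = 0; EF_Task 1 = 10
ES_Task 2 = 0; EF_Task 2 = 6
ES_Task 3 = 10; EF_Task 3 = 10+7 = 17
ES_Task 4 = max(EF_Task 1=10, EF_Task 2=6) = 10; EF_Task 4 = 10+8 = 18
ES_Task 5 = max(EF_Task 1=10, EF_Task 2=6) = 10; EF_Task 5 = 10+13 = 23
ES_Task 6 = 17; EF_Task 6 = 17+6 = 23
ES_Task 7 = max(EF_Task 2=6, EF_Task 4=18) = 18; EF_Task 7 = 18+15 = 33
ES_Task 8 = 17; EF_Task 8 = 17+13 = 30
ES_Task 9 = 23; EF_Task 9 = 23+11 = 34
ES_Task 10 = max(EF_Task 2=6, EF_Task 3=17, EF_Task 6=23, EF_Task 7=33, EF_Task 8=30, EF_Task 9=34) = 34; EF_Task 10 = 34+12 = 46
Expected project duration μ = 46 hours. Critical path: Task 1 → Task 5 → Task 9 → Task 10.

Backward pass:
LF_Task 10 = 46; LS_Task 10 = 46−12 = 34
LF_Task 9 = LS_Task 10 = 34; LS_Task 9 = 34−11 = 23
LF_Task 8 = LS_Task 10 = 34; LS_Task 8 = 34−13 = 21
LF_Task 7 = LS_Task 10 = 34; LS_Task 7 = 34−15 = 19
LF_Task 6 = LS_Task 10 = 34; LS_Task 6 = 34−6 = 28
LF_Task 5 = LS_Task 9 = 23; LS_Task 5 = 23−13 = 10
LF_Task 4 = LS_Task 7 = 19; LS_Task 4 = 19−8 = 11
LF_Task 3 = min(LS_Task 6=28, LS_Task 8=21, LS_Task 10=34) = 21; LS_Task 3 = 21−7 = 14
LF_Task 2 = min(LS_Task 4=11, LS_Task 5=10, LS_Task 7=19, LS_Task 10=34) = 10; LS_Task 2 = 10−6 = 4
LF_Task 1 = min(LS_Task 3=14, LS_Task 4=11, LS_Task 5=10) = 10; LS_Task 1 = 10−10 = 0
Slack_Task 3 = LS_Task 3 − ES_Task 3 = 14 − 10 = 4

4 hours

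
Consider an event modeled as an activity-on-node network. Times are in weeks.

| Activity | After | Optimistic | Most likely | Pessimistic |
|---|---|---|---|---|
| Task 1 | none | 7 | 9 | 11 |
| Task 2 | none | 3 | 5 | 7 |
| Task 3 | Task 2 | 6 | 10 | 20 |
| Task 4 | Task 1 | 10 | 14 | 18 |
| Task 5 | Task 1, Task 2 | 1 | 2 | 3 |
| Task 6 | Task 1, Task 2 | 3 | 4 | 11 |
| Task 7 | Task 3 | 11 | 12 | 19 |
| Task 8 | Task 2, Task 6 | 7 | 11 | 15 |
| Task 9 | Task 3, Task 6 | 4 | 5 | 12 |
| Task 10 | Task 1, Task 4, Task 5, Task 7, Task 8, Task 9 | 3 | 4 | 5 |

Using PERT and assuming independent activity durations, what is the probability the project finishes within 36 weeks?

te_Task 1 = (7 + 4·9 + 11)/6 = 54/6 = 9; σ²_Task 1 = ((11−7)/6)² = 0.444
te_Task 2 = (3 + 4·5 + 7)/6 = 30/6 = 5; σ²_Task 2 = ((7−3)/6)² = 0.444
te_Task 3 = (6 + 4·10 + 20)/6 = 66/6 = 11; σ²_Task 3 = ((20−6)/6)² = 5.444
te_Task 4 = (10 + 4·14 + 18)/6 = 84/6 = 14; σ²_Task 4 = ((18−10)/6)² = 1.778
te_Task 5 = (1 + 4·2 + 3)/6 = 12/6 = 2; σ²_Task 5 = ((3−1)/6)² = 0.111
te_Task 6 = (3 + 4·4 + 11)/6 = 30/6 = 5; σ²_Task 6 = ((11−3)/6)² = 1.778
te_Task 7 = (11 + 4·12 + 19)/6 = 78/6 = 13; σ²_Task 7 = ((19−11)/6)² = 1.778
te_Task 8 = (7 + 4·11 + 15)/6 = 66/6 = 11; σ²_Task 8 = ((15−7)/6)² = 1.778
te_Task 9 = (4 + 4·5 + 12)/6 = 36/6 = 6; σ²_Task 9 = ((12−4)/6)² = 1.778
te_Task 10 = (3 + 4·4 + 5)/6 = 24/6 = 4; σ²_Task 10 = ((5−3)/6)² = 0.111

Forward pass:
ES_Task 1 = 0; EF_Task 1 = 9
ES_Task 2 = 0; EF_Task 2 = 5
ES_Task 3 = 5; EF_Task 3 = 5+11 = 16
ES_Task 4 = 9; EF_Task 4 = 9+14 = 23
ES_Task 5 = max(EF_Task 1=9, EF_Task 2=5) = 9; EF_Task 5 = 9+2 = 11
ES_Task 6 = max(EF_Task 1=9, EF_Task 2=5) = 9; EF_Task 6 = 9+5 = 14
ES_Task 7 = 16; EF_Task 7 = 16+13 = 29
ES_Task 8 = max(EF_Task 2=5, EF_Task 6=14) = 14; EF_Task 8 = 14+11 = 25
ES_Task 9 = max(EF_Task 3=16, EF_Task 6=14) = 16; EF_Task 9 = 16+6 = 22
ES_Task 10 = max(EF_Task 1=9, EF_Task 4=23, EF_Task 5=11, EF_Task 7=29, EF_Task 8=25, EF_Task 9=22) = 29; EF_Task 10 = 29+4 = 33
Expected project duration μ = 33 weeks. Critical path: Task 2 → Task 3 → Task 7 → Task 10.

Variance along critical path = 0.444 + 5.444 + 1.778 + 0.111 = 7.778; σ = √7.778 = 2.789 weeks.
Z = (36 − 33) / 2.789 = 1.076
P(T ≤ 36) = Φ(1.076) ≈ 0.859

0.859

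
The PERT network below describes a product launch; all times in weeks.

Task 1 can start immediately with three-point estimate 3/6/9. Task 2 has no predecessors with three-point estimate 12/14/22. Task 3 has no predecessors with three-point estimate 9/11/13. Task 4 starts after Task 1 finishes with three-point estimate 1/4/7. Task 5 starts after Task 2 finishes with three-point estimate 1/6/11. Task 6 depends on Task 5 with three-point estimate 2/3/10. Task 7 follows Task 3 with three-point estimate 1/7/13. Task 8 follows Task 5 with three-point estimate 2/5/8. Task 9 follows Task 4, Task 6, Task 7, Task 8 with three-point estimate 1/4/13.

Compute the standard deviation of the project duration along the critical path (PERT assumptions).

te_Task 1 = (3 + 4·6 + 9)/6 = 36/6 = 6; σ²_Task 1 = ((9−3)/6)² = 1.000
te_Task 2 = (12 + 4·14 + 22)/6 = 90/6 = 15; σ²_Task 2 = ((22−12)/6)² = 2.778
te_Task 3 = (9 + 4·11 + 13)/6 = 66/6 = 11; σ²_Task 3 = ((13−9)/6)² = 0.444
te_Task 4 = (1 + 4·4 + 7)/6 = 24/6 = 4; σ²_Task 4 = ((7−1)/6)² = 1.000
te_Task 5 = (1 + 4·6 + 11)/6 = 36/6 = 6; σ²_Task 5 = ((11−1)/6)² = 2.778
te_Task 6 = (2 + 4·3 + 10)/6 = 24/6 = 4; σ²_Task 6 = ((10−2)/6)² = 1.778
te_Task 7 = (1 + 4·7 + 13)/6 = 42/6 = 7; σ²_Task 7 = ((13−1)/6)² = 4.000
te_Task 8 = (2 + 4·5 + 8)/6 = 30/6 = 5; σ²_Task 8 = ((8−2)/6)² = 1.000
te_Task 9 = (1 + 4·4 + 13)/6 = 30/6 = 5; σ²_Task 9 = ((13−1)/6)² = 4.000

Forward pass:
ES_Task 1 = 0; EF_Task 1 = 6
ES_Task 2 = 0; EF_Task 2 = 15
ES_Task 3 = 0; EF_Task 3 = 11
ES_Task 4 = 6; EF_Task 4 = 6+4 = 10
ES_Task 5 = 15; EF_Task 5 = 15+6 = 21
ES_Task 6 = 21; EF_Task 6 = 21+4 = 25
ES_Task 7 = 11; EF_Task 7 = 11+7 = 18
ES_Task 8 = 21; EF_Task 8 = 21+5 = 26
ES_Task 9 = max(EF_Task 4=10, EF_Task 6=25, EF_Task 7=18, EF_Task 8=26) = 26; EF_Task 9 = 26+5 = 31
Expected project duration μ = 31 weeks. Critical path: Task 2 → Task 5 → Task 8 → Task 9.

Variance along critical path = 2.778 + 2.778 + 1.000 + 4.000 = 10.556
σ = √10.556 = 3.249 weeks

3.25 weeks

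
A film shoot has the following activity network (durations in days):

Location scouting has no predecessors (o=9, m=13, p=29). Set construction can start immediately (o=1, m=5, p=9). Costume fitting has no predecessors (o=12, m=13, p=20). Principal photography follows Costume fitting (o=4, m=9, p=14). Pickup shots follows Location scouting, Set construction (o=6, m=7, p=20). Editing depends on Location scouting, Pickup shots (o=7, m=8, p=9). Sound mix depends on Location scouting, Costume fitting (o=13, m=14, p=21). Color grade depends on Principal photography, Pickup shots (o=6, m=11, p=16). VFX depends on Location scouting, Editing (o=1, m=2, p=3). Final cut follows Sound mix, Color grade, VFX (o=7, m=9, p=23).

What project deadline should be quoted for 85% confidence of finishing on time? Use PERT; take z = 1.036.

51.3 days

te_Location scouting = (9 + 4·13 + 29)/6 = 90/6 = 15; σ²_Location scouting = ((29−9)/6)² = 11.111
te_Set construction = (1 + 4·5 + 9)/6 = 30/6 = 5; σ²_Set construction = ((9−1)/6)² = 1.778
te_Costume fitting = (12 + 4·13 + 20)/6 = 84/6 = 14; σ²_Costume fitting = ((20−12)/6)² = 1.778
te_Principal photography = (4 + 4·9 + 14)/6 = 54/6 = 9; σ²_Principal photography = ((14−4)/6)² = 2.778
te_Pickup shots = (6 + 4·7 + 20)/6 = 54/6 = 9; σ²_Pickup shots = ((20−6)/6)² = 5.444
te_Editing = (7 + 4·8 + 9)/6 = 48/6 = 8; σ²_Editing = ((9−7)/6)² = 0.111
te_Sound mix = (13 + 4·14 + 21)/6 = 90/6 = 15; σ²_Sound mix = ((21−13)/6)² = 1.778
te_Color grade = (6 + 4·11 + 16)/6 = 66/6 = 11; σ²_Color grade = ((16−6)/6)² = 2.778
te_VFX = (1 + 4·2 + 3)/6 = 12/6 = 2; σ²_VFX = ((3−1)/6)² = 0.111
te_Final cut = (7 + 4·9 + 23)/6 = 66/6 = 11; σ²_Final cut = ((23−7)/6)² = 7.111

Forward pass:
ES_Location scouting = 0; EF_Location scouting = 15
ES_Set construction = 0; EF_Set construction = 5
ES_Costume fitting = 0; EF_Costume fitting = 14
ES_Principal photography = 14; EF_Principal photography = 14+9 = 23
ES_Pickup shots = max(EF_Location scouting=15, EF_Set construction=5) = 15; EF_Pickup shots = 15+9 = 24
ES_Editing = max(EF_Location scouting=15, EF_Pickup shots=24) = 24; EF_Editing = 24+8 = 32
ES_Sound mix = max(EF_Location scouting=15, EF_Costume fitting=14) = 15; EF_Sound mix = 15+15 = 30
ES_Color grade = max(EF_Principal photography=23, EF_Pickup shots=24) = 24; EF_Color grade = 24+11 = 35
ES_VFX = max(EF_Location scouting=15, EF_Editing=32) = 32; EF_VFX = 32+2 = 34
ES_Final cut = max(EF_Sound mix=30, EF_Color grade=35, EF_VFX=34) = 35; EF_Final cut = 35+11 = 46
Expected project duration μ = 46 days. Critical path: Location scouting → Pickup shots → Color grade → Final cut.

Variance along critical path = 11.111 + 5.444 + 2.778 + 7.111 = 26.444; σ = 5.142 days.
D = μ + z·σ = 46 + 1.036·5.142 = 51.3 days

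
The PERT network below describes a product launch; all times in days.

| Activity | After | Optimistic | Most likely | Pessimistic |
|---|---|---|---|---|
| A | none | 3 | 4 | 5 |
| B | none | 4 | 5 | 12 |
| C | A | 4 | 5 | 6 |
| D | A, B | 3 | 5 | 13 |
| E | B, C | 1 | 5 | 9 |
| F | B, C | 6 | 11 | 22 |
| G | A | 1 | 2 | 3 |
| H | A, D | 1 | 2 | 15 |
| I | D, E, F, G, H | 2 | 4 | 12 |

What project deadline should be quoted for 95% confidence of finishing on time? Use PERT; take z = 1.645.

31.2 days

te_A = (3 + 4·4 + 5)/6 = 24/6 = 4; σ²_A = ((5−3)/6)² = 0.111
te_B = (4 + 4·5 + 12)/6 = 36/6 = 6; σ²_B = ((12−4)/6)² = 1.778
te_C = (4 + 4·5 + 6)/6 = 30/6 = 5; σ²_C = ((6−4)/6)² = 0.111
te_D = (3 + 4·5 + 13)/6 = 36/6 = 6; σ²_D = ((13−3)/6)² = 2.778
te_E = (1 + 4·5 + 9)/6 = 30/6 = 5; σ²_E = ((9−1)/6)² = 1.778
te_F = (6 + 4·11 + 22)/6 = 72/6 = 12; σ²_F = ((22−6)/6)² = 7.111
te_G = (1 + 4·2 + 3)/6 = 12/6 = 2; σ²_G = ((3−1)/6)² = 0.111
te_H = (1 + 4·2 + 15)/6 = 24/6 = 4; σ²_H = ((15−1)/6)² = 5.444
te_I = (2 + 4·4 + 12)/6 = 30/6 = 5; σ²_I = ((12−2)/6)² = 2.778

Forward pass:
ES_A = 0; EF_A = 4
ES_B = 0; EF_B = 6
ES_C = 4; EF_C = 4+5 = 9
ES_D = max(EF_A=4, EF_B=6) = 6; EF_D = 6+6 = 12
ES_E = max(EF_B=6, EF_C=9) = 9; EF_E = 9+5 = 14
ES_F = max(EF_B=6, EF_C=9) = 9; EF_F = 9+12 = 21
ES_G = 4; EF_G = 4+2 = 6
ES_H = max(EF_A=4, EF_D=12) = 12; EF_H = 12+4 = 16
ES_I = max(EF_D=12, EF_E=14, EF_F=21, EF_G=6, EF_H=16) = 21; EF_I = 21+5 = 26
Expected project duration μ = 26 days. Critical path: A → C → F → I.

Variance along critical path = 0.111 + 0.111 + 7.111 + 2.778 = 10.111; σ = 3.180 days.
D = μ + z·σ = 26 + 1.645·3.180 = 31.2 days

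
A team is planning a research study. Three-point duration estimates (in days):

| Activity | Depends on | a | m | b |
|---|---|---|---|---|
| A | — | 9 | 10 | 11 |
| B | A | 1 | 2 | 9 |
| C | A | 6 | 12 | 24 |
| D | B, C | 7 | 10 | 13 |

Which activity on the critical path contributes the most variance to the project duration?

C

te_A = (9 + 4·10 + 11)/6 = 60/6 = 10; σ²_A = ((11−9)/6)² = 0.111
te_B = (1 + 4·2 + 9)/6 = 18/6 = 3; σ²_B = ((9−1)/6)² = 1.778
te_C = (6 + 4·12 + 24)/6 = 78/6 = 13; σ²_C = ((24−6)/6)² = 9.000
te_D = (7 + 4·10 + 13)/6 = 60/6 = 10; σ²_D = ((13−7)/6)² = 1.000

Forward pass:
ES_A = 0; EF_A = 10
ES_B = 10; EF_B = 10+3 = 13
ES_C = 10; EF_C = 10+13 = 23
ES_D = max(EF_B=13, EF_C=23) = 23; EF_D = 23+10 = 33
Expected project duration μ = 33 days. Critical path: A → C → D.

Variances on critical path: σ²_A=0.111, σ²_C=9.000, σ²_D=1.000.
Largest is σ²_C = 9.000.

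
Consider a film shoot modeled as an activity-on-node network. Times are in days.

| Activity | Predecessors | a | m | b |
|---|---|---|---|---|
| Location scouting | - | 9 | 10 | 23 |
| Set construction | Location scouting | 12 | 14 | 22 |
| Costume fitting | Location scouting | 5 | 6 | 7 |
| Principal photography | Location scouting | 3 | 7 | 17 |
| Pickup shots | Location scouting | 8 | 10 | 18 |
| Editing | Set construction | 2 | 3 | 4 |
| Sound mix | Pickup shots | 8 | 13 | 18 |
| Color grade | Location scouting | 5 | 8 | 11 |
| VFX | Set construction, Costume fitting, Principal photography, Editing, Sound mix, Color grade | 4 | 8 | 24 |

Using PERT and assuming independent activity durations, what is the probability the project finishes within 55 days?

0.972

te_Location scouting = (9 + 4·10 + 23)/6 = 72/6 = 12; σ²_Location scouting = ((23−9)/6)² = 5.444
te_Set construction = (12 + 4·14 + 22)/6 = 90/6 = 15; σ²_Set construction = ((22−12)/6)² = 2.778
te_Costume fitting = (5 + 4·6 + 7)/6 = 36/6 = 6; σ²_Costume fitting = ((7−5)/6)² = 0.111
te_Principal photography = (3 + 4·7 + 17)/6 = 48/6 = 8; σ²_Principal photography = ((17−3)/6)² = 5.444
te_Pickup shots = (8 + 4·10 + 18)/6 = 66/6 = 11; σ²_Pickup shots = ((18−8)/6)² = 2.778
te_Editing = (2 + 4·3 + 4)/6 = 18/6 = 3; σ²_Editing = ((4−2)/6)² = 0.111
te_Sound mix = (8 + 4·13 + 18)/6 = 78/6 = 13; σ²_Sound mix = ((18−8)/6)² = 2.778
te_Color grade = (5 + 4·8 + 11)/6 = 48/6 = 8; σ²_Color grade = ((11−5)/6)² = 1.000
te_VFX = (4 + 4·8 + 24)/6 = 60/6 = 10; σ²_VFX = ((24−4)/6)² = 11.111

Forward pass:
ES_Location scouting = 0; EF_Location scouting = 12
ES_Set construction = 12; EF_Set construction = 12+15 = 27
ES_Costume fitting = 12; EF_Costume fitting = 12+6 = 18
ES_Principal photography = 12; EF_Principal photography = 12+8 = 20
ES_Pickup shots = 12; EF_Pickup shots = 12+11 = 23
ES_Editing = 27; EF_Editing = 27+3 = 30
ES_Sound mix = 23; EF_Sound mix = 23+13 = 36
ES_Color grade = 12; EF_Color grade = 12+8 = 20
ES_VFX = max(EF_Set construction=27, EF_Costume fitting=18, EF_Principal photography=20, EF_Editing=30, EF_Sound mix=36, EF_Color grade=20) = 36; EF_VFX = 36+10 = 46
Expected project duration μ = 46 days. Critical path: Location scouting → Pickup shots → Sound mix → VFX.

Variance along critical path = 5.444 + 2.778 + 2.778 + 11.111 = 22.111; σ = √22.111 = 4.702 days.
Z = (55 − 46) / 4.702 = 1.914
P(T ≤ 55) = Φ(1.914) ≈ 0.972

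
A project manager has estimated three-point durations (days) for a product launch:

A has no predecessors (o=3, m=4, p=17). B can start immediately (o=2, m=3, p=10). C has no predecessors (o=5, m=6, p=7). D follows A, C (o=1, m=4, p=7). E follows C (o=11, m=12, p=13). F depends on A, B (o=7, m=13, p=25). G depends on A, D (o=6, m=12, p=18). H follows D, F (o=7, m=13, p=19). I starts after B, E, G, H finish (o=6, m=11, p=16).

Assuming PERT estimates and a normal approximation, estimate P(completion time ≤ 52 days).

te_A = (3 + 4·4 + 17)/6 = 36/6 = 6; σ²_A = ((17−3)/6)² = 5.444
te_B = (2 + 4·3 + 10)/6 = 24/6 = 4; σ²_B = ((10−2)/6)² = 1.778
te_C = (5 + 4·6 + 7)/6 = 36/6 = 6; σ²_C = ((7−5)/6)² = 0.111
te_D = (1 + 4·4 + 7)/6 = 24/6 = 4; σ²_D = ((7−1)/6)² = 1.000
te_E = (11 + 4·12 + 13)/6 = 72/6 = 12; σ²_E = ((13−11)/6)² = 0.111
te_F = (7 + 4·13 + 25)/6 = 84/6 = 14; σ²_F = ((25−7)/6)² = 9.000
te_G = (6 + 4·12 + 18)/6 = 72/6 = 12; σ²_G = ((18−6)/6)² = 4.000
te_H = (7 + 4·13 + 19)/6 = 78/6 = 13; σ²_H = ((19−7)/6)² = 4.000
te_I = (6 + 4·11 + 16)/6 = 66/6 = 11; σ²_I = ((16−6)/6)² = 2.778

Forward pass:
ES_A = 0; EF_A = 6
ES_B = 0; EF_B = 4
ES_C = 0; EF_C = 6
ES_D = max(EF_A=6, EF_C=6) = 6; EF_D = 6+4 = 10
ES_E = 6; EF_E = 6+12 = 18
ES_F = max(EF_A=6, EF_B=4) = 6; EF_F = 6+14 = 20
ES_G = max(EF_A=6, EF_D=10) = 10; EF_G = 10+12 = 22
ES_H = max(EF_D=10, EF_F=20) = 20; EF_H = 20+13 = 33
ES_I = max(EF_B=4, EF_E=18, EF_G=22, EF_H=33) = 33; EF_I = 33+11 = 44
Expected project duration μ = 44 days. Critical path: A → F → H → I.

Variance along critical path = 5.444 + 9.000 + 4.000 + 2.778 = 21.222; σ = √21.222 = 4.607 days.
Z = (52 − 44) / 4.607 = 1.737
P(T ≤ 52) = Φ(1.737) ≈ 0.959

0.959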